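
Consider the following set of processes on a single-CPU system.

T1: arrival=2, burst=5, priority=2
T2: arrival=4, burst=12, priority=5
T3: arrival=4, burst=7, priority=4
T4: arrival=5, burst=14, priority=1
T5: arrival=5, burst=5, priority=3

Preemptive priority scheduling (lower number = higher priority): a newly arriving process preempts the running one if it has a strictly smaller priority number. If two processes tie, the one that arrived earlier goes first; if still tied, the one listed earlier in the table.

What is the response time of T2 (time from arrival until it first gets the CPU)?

29

Timeline: | idle 0-2 | T1 2-5 | T4 5-19 | T1 19-21 | T5 21-26 | T3 26-33 | T2 33-45 |
Completion: T1=21  T2=45  T3=33  T4=19  T5=26
Response(T2) = first start − arrival = 33 − 4 = 29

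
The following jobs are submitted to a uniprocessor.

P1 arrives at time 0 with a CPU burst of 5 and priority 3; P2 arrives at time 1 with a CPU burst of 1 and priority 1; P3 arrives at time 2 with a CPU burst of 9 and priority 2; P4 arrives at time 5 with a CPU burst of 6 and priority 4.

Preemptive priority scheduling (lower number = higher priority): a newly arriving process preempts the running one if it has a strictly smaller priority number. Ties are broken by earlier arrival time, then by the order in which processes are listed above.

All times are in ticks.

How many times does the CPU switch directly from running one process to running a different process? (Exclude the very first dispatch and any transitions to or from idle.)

Gantt: | P1 0-1 | P2 1-2 | P3 2-11 | P1 11-15 | P4 15-21 |
Completion: P1=15  P2=2  P3=11  P4=21

4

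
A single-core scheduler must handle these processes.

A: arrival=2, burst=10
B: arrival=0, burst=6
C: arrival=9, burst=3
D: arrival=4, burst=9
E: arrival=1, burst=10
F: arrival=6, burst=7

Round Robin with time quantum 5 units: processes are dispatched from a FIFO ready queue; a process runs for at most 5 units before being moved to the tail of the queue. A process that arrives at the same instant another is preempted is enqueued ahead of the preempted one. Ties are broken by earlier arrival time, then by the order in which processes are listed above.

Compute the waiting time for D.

30

Timeline: | B 0-5 | E 5-10 | A 10-15 | D 15-20 | B 20-21 | F 21-26 | C 26-29 | E 29-34 | A 34-39 | D 39-43 | F 43-45 |
Completion: A=39  B=21  C=29  D=43  E=34  F=45
Turnaround (C−A): A=37  B=21  C=20  D=39  E=33  F=39
Waiting(D) = turnaround − burst = 39 − 9 = 30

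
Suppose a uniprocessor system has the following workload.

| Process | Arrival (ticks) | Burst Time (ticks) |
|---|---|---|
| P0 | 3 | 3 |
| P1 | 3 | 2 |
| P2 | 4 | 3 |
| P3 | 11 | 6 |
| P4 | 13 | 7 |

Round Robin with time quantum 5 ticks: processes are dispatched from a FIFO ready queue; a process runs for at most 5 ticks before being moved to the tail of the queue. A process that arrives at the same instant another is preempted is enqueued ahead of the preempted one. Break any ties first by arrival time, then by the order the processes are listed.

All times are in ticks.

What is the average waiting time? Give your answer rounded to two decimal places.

3.20

Timeline: | idle 0-3 | P0 3-6 | P1 6-8 | P2 8-11 | P3 11-16 | P4 16-21 | P3 21-22 | P4 22-24 |
Completion: P0=6  P1=8  P2=11  P3=22  P4=24
Waiting times: P0=0, P1=3, P2=4, P3=5, P4=4
Average waiting = (0+3+4+5+4) / 5 = 16/5 = 3.20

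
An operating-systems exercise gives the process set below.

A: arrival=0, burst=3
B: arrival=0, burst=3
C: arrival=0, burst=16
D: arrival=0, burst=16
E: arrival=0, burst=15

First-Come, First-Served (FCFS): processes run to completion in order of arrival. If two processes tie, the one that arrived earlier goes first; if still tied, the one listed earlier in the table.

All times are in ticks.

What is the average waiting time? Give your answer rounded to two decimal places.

13.80

Gantt: | A 0-3 | B 3-6 | C 6-22 | D 22-38 | E 38-53 |
Completion: A=3  B=6  C=22  D=38  E=53
Waiting times: A=0, B=3, C=6, D=22, E=38
Average waiting = (0+3+6+22+38) / 5 = 69/5 = 13.80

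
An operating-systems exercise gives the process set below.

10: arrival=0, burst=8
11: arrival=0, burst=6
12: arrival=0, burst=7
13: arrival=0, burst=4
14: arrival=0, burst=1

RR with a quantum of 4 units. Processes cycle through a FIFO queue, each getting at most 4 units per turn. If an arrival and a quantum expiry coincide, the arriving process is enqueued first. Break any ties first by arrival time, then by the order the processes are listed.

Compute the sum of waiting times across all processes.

Timeline: | 10 0-4 | 11 4-8 | 12 8-12 | 13 12-16 | 14 16-17 | 10 17-21 | 11 21-23 | 12 23-26 |
Completion: 10=21  11=23  12=26  13=16  14=17
Waiting = turnaround − burst: 10=13, 11=17, 12=19, 13=12, 14=16
Total waiting = 13 + 17 + 19 + 12 + 16 = 77

77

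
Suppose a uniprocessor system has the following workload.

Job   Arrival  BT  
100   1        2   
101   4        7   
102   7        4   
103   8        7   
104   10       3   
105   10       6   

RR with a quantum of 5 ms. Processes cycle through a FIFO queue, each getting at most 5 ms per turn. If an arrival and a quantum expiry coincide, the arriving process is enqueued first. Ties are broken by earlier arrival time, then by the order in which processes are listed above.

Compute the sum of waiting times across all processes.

Timeline: | idle 0-1 | 100 1-3 | idle 3-4 | 101 4-9 | 102 9-13 | 103 13-18 | 101 18-20 | 104 20-23 | 105 23-28 | 103 28-30 | 105 30-31 |
Completion: 100=3  101=20  102=13  103=30  104=23  105=31
Turnaround (C−A): 100=2  101=16  102=6  103=22  104=13  105=21
Waiting = turnaround − burst: 100=0, 101=9, 102=2, 103=15, 104=10, 105=15
Total waiting = 0 + 9 + 2 + 15 + 10 + 15 = 51

51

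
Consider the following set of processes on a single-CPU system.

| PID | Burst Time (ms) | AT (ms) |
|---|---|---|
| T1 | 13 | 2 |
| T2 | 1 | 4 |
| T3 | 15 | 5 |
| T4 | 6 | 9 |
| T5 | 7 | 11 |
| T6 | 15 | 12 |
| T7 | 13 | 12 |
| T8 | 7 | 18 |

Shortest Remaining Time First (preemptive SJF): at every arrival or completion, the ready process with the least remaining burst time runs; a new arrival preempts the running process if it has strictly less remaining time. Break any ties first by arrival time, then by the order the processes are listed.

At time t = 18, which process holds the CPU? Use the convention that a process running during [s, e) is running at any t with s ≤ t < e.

T1

Schedule: | idle 0-2 | T1 2-4 | T2 4-5 | T1 5-9 | T4 9-15 | T1 15-22 | T5 22-29 | T8 29-36 | T7 36-49 | T3 49-64 | T6 64-79 |
Completion: T1=22  T2=5  T3=64  T4=15  T5=29  T6=79  T7=49  T8=36
Turnaround (C−A): T1=20  T2=1  T3=59  T4=6  T5=18  T6=67  T7=37  T8=18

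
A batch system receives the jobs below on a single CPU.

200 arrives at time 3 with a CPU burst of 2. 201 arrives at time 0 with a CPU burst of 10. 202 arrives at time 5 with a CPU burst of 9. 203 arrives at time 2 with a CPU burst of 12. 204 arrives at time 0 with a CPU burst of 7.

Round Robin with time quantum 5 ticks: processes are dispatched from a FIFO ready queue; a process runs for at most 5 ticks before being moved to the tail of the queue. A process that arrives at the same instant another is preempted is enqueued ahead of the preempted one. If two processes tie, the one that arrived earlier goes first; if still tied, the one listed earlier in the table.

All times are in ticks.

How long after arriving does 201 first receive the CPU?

Gantt: | 201 0-5 | 204 5-10 | 203 10-15 | 200 15-17 | 202 17-22 | 201 22-27 | 204 27-29 | 203 29-34 | 202 34-38 | 203 38-40 |
Completion: 200=17  201=27  202=38  203=40  204=29
Turnaround (C−A): 200=14  201=27  202=33  203=38  204=29
Response(201) = first start − arrival = 0 − 0 = 0

0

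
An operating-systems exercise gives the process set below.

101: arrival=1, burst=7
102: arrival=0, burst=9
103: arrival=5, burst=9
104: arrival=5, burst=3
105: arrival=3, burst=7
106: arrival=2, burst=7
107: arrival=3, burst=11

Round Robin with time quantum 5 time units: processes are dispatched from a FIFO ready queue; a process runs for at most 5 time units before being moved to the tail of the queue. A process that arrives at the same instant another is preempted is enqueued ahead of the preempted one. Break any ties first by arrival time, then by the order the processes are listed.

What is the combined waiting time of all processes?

226

Gantt: | 102 0-5 | 101 5-10 | 106 10-15 | 105 15-20 | 107 20-25 | 103 25-30 | 104 30-33 | 102 33-37 | 101 37-39 | 106 39-41 | 105 41-43 | 107 43-48 | 103 48-52 | 107 52-53 |
Completion: 101=39  102=37  103=52  104=33  105=43  106=41  107=53
Waiting = turnaround − burst: 101=31, 102=28, 103=38, 104=25, 105=33, 106=32, 107=39
Total waiting = 31 + 28 + 38 + 25 + 33 + 32 + 39 = 226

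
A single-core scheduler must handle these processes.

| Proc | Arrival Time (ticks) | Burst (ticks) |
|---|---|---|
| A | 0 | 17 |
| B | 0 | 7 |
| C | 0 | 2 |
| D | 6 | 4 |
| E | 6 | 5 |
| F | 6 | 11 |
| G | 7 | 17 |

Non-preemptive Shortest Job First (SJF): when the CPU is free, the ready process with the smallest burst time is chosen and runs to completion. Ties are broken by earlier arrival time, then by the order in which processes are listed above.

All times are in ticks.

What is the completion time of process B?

Schedule: | C 0-2 | B 2-9 | D 9-13 | E 13-18 | F 18-29 | A 29-46 | G 46-63 |
Completion: A=46  B=9  C=2  D=13  E=18  F=29  G=63
Turnaround (C−A): A=46  B=9  C=2  D=7  E=12  F=23  G=56

9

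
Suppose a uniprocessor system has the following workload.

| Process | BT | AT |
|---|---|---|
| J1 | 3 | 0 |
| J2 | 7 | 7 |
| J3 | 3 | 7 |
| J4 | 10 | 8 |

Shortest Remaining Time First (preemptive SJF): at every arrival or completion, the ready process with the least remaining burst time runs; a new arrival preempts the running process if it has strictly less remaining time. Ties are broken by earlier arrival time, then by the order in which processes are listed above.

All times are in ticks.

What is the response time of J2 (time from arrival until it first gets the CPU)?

Gantt: | J1 0-3 | idle 3-7 | J3 7-10 | J2 10-17 | J4 17-27 |
Completion: J1=3  J2=17  J3=10  J4=27
Response(J2) = first start − arrival = 10 − 7 = 3

3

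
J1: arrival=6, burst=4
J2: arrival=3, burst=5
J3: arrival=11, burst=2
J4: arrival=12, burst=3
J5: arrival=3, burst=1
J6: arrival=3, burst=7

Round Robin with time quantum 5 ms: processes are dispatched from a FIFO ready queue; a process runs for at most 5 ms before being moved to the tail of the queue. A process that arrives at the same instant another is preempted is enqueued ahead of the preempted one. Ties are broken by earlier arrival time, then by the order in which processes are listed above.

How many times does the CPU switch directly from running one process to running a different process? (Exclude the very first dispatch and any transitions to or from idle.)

Timeline: | idle 0-3 | J2 3-8 | J5 8-9 | J6 9-14 | J1 14-18 | J3 18-20 | J4 20-23 | J6 23-25 |
Completion: J1=18  J2=8  J3=20  J4=23  J5=9  J6=25
Turnaround (C−A): J1=12  J2=5  J3=9  J4=11  J5=6  J6=22

6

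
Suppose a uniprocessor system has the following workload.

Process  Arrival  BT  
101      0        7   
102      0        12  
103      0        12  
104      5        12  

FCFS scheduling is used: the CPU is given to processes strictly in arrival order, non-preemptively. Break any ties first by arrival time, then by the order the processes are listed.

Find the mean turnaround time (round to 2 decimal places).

Schedule: | 101 0-7 | 102 7-19 | 103 19-31 | 104 31-43 |
Completion: 101=7  102=19  103=31  104=43
Turnaround times: 101=7, 102=19, 103=31, 104=38
Average turnaround = (7+19+31+38) / 4 = 95/4 = 23.75

23.75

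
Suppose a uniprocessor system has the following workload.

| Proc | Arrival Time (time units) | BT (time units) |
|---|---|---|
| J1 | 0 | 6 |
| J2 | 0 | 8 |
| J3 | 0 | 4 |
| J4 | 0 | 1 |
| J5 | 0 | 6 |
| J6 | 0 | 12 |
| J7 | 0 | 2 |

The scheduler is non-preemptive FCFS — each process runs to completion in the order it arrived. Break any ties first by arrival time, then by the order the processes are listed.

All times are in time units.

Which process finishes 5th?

J5

Timeline: | J1 0-6 | J2 6-14 | J3 14-18 | J4 18-19 | J5 19-25 | J6 25-37 | J7 37-39 |
Completion: J1=6  J2=14  J3=18  J4=19  J5=25  J6=37  J7=39
Finish order: J1 → J2 → J3 → J4 → J5 → J6 → J7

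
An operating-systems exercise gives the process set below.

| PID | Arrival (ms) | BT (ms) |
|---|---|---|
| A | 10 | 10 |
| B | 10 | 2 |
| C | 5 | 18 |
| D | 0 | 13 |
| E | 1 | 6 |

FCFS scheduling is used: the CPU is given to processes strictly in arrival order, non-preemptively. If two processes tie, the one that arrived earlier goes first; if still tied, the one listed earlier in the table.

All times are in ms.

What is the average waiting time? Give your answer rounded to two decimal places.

18.00

Schedule: | D 0-13 | E 13-19 | C 19-37 | A 37-47 | B 47-49 |
Completion: A=47  B=49  C=37  D=13  E=19
Waiting times: A=27, B=37, C=14, D=0, E=12
Average waiting = (27+37+14+0+12) / 5 = 90/5 = 18.00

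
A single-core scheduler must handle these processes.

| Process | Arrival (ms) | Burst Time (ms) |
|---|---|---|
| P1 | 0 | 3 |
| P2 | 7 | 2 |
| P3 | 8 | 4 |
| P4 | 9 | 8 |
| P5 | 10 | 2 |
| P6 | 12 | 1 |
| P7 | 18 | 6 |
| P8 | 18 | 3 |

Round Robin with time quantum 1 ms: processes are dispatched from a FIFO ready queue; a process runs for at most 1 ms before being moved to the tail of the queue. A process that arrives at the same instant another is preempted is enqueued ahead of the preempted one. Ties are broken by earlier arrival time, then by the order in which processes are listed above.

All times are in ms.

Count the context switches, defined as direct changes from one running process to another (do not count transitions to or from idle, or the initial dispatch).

25

Schedule: | P1 0-3 | idle 3-7 | P2 7-8 | P3 8-9 | P2 9-10 | P4 10-11 | P3 11-12 | P5 12-13 | P4 13-14 | P6 14-15 | P3 15-16 | P5 16-17 | P4 17-18 | P3 18-19 | P7 19-20 | P8 20-21 | P4 21-22 | P7 22-23 | P8 23-24 | P4 24-25 | P7 25-26 | P8 26-27 | P4 27-28 | P7 28-29 | P4 29-30 | P7 30-31 | P4 31-32 | P7 32-33 |
Completion: P1=3  P2=10  P3=19  P4=32  P5=17  P6=15  P7=33  P8=27
Turnaround (C−A): P1=3  P2=3  P3=11  P4=23  P5=7  P6=3  P7=15  P8=9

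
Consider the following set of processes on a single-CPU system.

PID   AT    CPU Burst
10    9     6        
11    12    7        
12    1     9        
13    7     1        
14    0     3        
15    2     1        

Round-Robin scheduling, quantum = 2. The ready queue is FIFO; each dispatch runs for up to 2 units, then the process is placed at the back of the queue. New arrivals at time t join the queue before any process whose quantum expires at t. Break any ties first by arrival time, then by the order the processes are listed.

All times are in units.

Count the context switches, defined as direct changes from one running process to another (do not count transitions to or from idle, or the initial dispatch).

14

Timeline: | 14 0-2 | 12 2-4 | 15 4-5 | 14 5-6 | 12 6-8 | 13 8-9 | 12 9-11 | 10 11-13 | 12 13-15 | 11 15-17 | 10 17-19 | 12 19-20 | 11 20-22 | 10 22-24 | 11 24-27 |
Completion: 10=24  11=27  12=20  13=9  14=6  15=5
Turnaround (C−A): 10=15  11=15  12=19  13=2  14=6  15=3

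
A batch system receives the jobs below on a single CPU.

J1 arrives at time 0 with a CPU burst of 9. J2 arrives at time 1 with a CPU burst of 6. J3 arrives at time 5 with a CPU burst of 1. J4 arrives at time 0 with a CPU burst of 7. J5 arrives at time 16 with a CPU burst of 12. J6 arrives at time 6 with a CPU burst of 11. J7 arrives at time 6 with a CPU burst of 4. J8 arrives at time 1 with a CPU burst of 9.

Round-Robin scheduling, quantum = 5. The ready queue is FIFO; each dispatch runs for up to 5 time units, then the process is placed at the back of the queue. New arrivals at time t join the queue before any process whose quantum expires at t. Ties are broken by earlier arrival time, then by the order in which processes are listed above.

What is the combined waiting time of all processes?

221

Schedule: | J1 0-5 | J4 5-10 | J2 10-15 | J8 15-20 | J3 20-21 | J1 21-25 | J6 25-30 | J7 30-34 | J4 34-36 | J2 36-37 | J5 37-42 | J8 42-46 | J6 46-51 | J5 51-56 | J6 56-57 | J5 57-59 |
Completion: J1=25  J2=37  J3=21  J4=36  J5=59  J6=57  J7=34  J8=46
Waiting = turnaround − burst: J1=16, J2=30, J3=15, J4=29, J5=31, J6=40, J7=24, J8=36
Total waiting = 16 + 30 + 15 + 29 + 31 + 40 + 24 + 36 = 221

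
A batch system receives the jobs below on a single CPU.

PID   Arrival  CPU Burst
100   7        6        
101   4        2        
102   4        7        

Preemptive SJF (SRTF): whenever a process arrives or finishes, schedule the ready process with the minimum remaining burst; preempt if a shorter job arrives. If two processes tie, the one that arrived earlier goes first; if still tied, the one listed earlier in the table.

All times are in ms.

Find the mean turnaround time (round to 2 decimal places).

Gantt: | idle 0-4 | 101 4-6 | 102 6-13 | 100 13-19 |
Completion: 100=19  101=6  102=13
Turnaround (C−A): 100=12  101=2  102=9
Turnaround times: 100=12, 101=2, 102=9
Average turnaround = (12+2+9) / 3 = 23/3 = 7.67

7.67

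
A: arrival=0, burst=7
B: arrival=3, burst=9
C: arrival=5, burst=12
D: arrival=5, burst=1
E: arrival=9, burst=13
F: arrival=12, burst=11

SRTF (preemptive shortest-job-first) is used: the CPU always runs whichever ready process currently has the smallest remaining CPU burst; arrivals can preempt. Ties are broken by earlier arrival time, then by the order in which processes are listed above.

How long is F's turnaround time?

Gantt: | A 0-5 | D 5-6 | A 6-8 | B 8-17 | F 17-28 | C 28-40 | E 40-53 |
Completion: A=8  B=17  C=40  D=6  E=53  F=28
Turnaround (C−A): A=8  B=14  C=35  D=1  E=44  F=16
Turnaround(F) = completion − arrival = 28 − 12 = 16

16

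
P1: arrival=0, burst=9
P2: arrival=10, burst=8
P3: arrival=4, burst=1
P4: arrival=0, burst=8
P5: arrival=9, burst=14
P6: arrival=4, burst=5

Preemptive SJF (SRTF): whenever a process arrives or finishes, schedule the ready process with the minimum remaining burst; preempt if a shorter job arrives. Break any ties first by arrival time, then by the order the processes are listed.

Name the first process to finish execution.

P3

Timeline: | P4 0-4 | P3 4-5 | P4 5-9 | P6 9-14 | P2 14-22 | P1 22-31 | P5 31-45 |
Completion: P1=31  P2=22  P3=5  P4=9  P5=45  P6=14
Turnaround (C−A): P1=31  P2=12  P3=1  P4=9  P5=36  P6=10
Finish order: P3 → P4 → P6 → P2 → P1 → P5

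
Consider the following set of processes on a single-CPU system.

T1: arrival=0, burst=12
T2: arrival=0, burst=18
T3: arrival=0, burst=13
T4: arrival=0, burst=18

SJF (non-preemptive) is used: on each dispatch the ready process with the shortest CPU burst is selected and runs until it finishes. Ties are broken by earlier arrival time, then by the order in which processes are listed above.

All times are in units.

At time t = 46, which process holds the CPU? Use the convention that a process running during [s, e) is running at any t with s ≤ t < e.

T4

Timeline: | T1 0-12 | T3 12-25 | T2 25-43 | T4 43-61 |
Completion: T1=12  T2=43  T3=25  T4=61
Turnaround (C−A): T1=12  T2=43  T3=25  T4=61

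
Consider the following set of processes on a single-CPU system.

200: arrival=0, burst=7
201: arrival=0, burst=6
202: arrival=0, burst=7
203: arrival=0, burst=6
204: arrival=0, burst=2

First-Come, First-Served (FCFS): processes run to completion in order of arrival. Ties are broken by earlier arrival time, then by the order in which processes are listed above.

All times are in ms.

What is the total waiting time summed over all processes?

66

Gantt: | 200 0-7 | 201 7-13 | 202 13-20 | 203 20-26 | 204 26-28 |
Completion: 200=7  201=13  202=20  203=26  204=28
Waiting = turnaround − burst: 200=0, 201=7, 202=13, 203=20, 204=26
Total waiting = 0 + 7 + 13 + 20 + 26 = 66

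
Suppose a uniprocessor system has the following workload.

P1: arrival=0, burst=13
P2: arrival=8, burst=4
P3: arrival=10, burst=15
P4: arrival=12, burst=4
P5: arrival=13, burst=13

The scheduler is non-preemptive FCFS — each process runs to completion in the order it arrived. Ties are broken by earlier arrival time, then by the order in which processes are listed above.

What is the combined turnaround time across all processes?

Gantt: | P1 0-13 | P2 13-17 | P3 17-32 | P4 32-36 | P5 36-49 |
Completion: P1=13  P2=17  P3=32  P4=36  P5=49
Turnaround (C−A): P1=13  P2=9  P3=22  P4=24  P5=36
Turnaround = completion − arrival: P1=13, P2=9, P3=22, P4=24, P5=36
Total turnaround = 13 + 9 + 22 + 24 + 36 = 104

104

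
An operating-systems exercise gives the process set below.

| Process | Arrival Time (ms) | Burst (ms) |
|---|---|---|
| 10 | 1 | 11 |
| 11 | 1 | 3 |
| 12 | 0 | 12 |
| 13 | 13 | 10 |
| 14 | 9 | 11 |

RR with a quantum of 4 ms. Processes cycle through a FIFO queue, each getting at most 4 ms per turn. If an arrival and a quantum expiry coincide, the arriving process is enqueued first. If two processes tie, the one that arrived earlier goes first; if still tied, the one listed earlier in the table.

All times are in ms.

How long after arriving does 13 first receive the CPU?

10

Gantt: | 12 0-4 | 10 4-8 | 11 8-11 | 12 11-15 | 10 15-19 | 14 19-23 | 13 23-27 | 12 27-31 | 10 31-34 | 14 34-38 | 13 38-42 | 14 42-45 | 13 45-47 |
Completion: 10=34  11=11  12=31  13=47  14=45
Turnaround (C−A): 10=33  11=10  12=31  13=34  14=36
Response(13) = first start − arrival = 23 − 13 = 10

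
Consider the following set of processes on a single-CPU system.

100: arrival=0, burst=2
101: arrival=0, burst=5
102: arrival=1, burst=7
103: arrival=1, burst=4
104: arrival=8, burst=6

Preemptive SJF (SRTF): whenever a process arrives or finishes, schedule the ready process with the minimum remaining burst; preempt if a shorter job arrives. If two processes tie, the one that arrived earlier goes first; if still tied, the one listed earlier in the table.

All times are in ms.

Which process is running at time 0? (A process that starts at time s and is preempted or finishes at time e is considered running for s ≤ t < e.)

100

Timeline: | 100 0-2 | 103 2-6 | 101 6-11 | 104 11-17 | 102 17-24 |
Completion: 100=2  101=11  102=24  103=6  104=17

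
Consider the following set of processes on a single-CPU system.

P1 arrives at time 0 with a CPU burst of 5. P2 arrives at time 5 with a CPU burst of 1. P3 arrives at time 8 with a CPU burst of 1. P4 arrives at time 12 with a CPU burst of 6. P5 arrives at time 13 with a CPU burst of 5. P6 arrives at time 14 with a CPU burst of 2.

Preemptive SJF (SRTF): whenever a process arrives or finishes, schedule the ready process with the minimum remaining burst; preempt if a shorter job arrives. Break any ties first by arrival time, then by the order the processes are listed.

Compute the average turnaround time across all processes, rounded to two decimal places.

Schedule: | P1 0-5 | P2 5-6 | idle 6-8 | P3 8-9 | idle 9-12 | P4 12-14 | P6 14-16 | P4 16-20 | P5 20-25 |
Completion: P1=5  P2=6  P3=9  P4=20  P5=25  P6=16
Turnaround (C−A): P1=5  P2=1  P3=1  P4=8  P5=12  P6=2
Turnaround times: P1=5, P2=1, P3=1, P4=8, P5=12, P6=2
Average turnaround = (5+1+1+8+12+2) / 6 = 29/6 = 4.83

4.83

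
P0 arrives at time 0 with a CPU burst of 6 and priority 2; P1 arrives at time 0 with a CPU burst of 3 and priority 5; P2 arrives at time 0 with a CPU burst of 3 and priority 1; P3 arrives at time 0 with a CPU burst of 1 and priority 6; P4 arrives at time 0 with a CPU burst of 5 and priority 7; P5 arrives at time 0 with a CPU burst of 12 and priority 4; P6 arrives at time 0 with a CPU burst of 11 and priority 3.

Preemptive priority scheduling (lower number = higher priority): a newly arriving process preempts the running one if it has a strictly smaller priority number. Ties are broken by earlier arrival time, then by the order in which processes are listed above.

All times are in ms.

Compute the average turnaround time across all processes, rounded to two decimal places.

25.14

Timeline: | P2 0-3 | P0 3-9 | P6 9-20 | P5 20-32 | P1 32-35 | P3 35-36 | P4 36-41 |
Completion: P0=9  P1=35  P2=3  P3=36  P4=41  P5=32  P6=20
Turnaround (C−A): P0=9  P1=35  P2=3  P3=36  P4=41  P5=32  P6=20
Turnaround times: P0=9, P1=35, P2=3, P3=36, P4=41, P5=32, P6=20
Average turnaround = (9+35+3+36+41+32+20) / 7 = 176/7 = 25.14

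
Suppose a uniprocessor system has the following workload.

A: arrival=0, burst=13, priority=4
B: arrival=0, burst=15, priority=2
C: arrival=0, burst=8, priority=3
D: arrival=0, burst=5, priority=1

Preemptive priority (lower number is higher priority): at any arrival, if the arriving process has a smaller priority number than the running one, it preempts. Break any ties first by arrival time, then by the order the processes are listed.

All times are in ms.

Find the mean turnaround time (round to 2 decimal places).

23.50

Timeline: | D 0-5 | B 5-20 | C 20-28 | A 28-41 |
Completion: A=41  B=20  C=28  D=5
Turnaround times: A=41, B=20, C=28, D=5
Average turnaround = (41+20+28+5) / 4 = 94/4 = 23.50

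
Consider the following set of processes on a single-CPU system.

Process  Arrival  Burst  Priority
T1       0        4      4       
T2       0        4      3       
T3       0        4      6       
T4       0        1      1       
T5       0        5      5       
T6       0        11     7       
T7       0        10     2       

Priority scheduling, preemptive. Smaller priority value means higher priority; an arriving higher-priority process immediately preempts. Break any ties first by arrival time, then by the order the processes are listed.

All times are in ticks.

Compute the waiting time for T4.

Gantt: | T4 0-1 | T7 1-11 | T2 11-15 | T1 15-19 | T5 19-24 | T3 24-28 | T6 28-39 |
Completion: T1=19  T2=15  T3=28  T4=1  T5=24  T6=39  T7=11
Waiting(T4) = turnaround − burst = 1 − 1 = 0

0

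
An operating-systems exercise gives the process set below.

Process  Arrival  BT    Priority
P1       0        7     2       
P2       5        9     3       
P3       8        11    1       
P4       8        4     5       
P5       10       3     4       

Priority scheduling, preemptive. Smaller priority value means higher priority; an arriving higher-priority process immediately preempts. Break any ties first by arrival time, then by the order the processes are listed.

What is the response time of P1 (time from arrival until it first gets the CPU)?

0

Gantt: | P1 0-7 | P2 7-8 | P3 8-19 | P2 19-27 | P5 27-30 | P4 30-34 |
Completion: P1=7  P2=27  P3=19  P4=34  P5=30
Turnaround (C−A): P1=7  P2=22  P3=11  P4=26  P5=20
Response(P1) = first start − arrival = 0 − 0 = 0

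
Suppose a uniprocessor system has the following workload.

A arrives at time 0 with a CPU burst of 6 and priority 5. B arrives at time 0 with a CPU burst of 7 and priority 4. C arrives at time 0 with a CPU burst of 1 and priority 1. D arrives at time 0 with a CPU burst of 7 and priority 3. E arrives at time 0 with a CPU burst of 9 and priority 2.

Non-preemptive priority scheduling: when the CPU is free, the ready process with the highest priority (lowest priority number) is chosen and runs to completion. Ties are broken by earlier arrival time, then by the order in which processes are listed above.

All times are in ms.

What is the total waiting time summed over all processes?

Schedule: | C 0-1 | E 1-10 | D 10-17 | B 17-24 | A 24-30 |
Completion: A=30  B=24  C=1  D=17  E=10
Turnaround (C−A): A=30  B=24  C=1  D=17  E=10
Waiting = turnaround − burst: A=24, B=17, C=0, D=10, E=1
Total waiting = 24 + 17 + 0 + 10 + 1 = 52

52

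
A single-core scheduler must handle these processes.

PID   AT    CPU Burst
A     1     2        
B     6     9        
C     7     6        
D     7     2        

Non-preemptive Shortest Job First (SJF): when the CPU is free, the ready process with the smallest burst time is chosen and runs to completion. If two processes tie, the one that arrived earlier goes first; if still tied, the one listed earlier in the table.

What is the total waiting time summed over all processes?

Gantt: | idle 0-1 | A 1-3 | idle 3-6 | B 6-15 | D 15-17 | C 17-23 |
Completion: A=3  B=15  C=23  D=17
Turnaround (C−A): A=2  B=9  C=16  D=10
Waiting = turnaround − burst: A=0, B=0, C=10, D=8
Total waiting = 0 + 0 + 10 + 8 = 18

18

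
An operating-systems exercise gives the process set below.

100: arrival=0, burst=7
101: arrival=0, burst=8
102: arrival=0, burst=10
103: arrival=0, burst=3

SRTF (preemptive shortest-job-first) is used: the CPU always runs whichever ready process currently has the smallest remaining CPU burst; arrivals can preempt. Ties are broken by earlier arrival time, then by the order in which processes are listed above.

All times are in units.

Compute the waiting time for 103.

Schedule: | 103 0-3 | 100 3-10 | 101 10-18 | 102 18-28 |
Completion: 100=10  101=18  102=28  103=3
Turnaround (C−A): 100=10  101=18  102=28  103=3
Waiting(103) = turnaround − burst = 3 − 3 = 0

0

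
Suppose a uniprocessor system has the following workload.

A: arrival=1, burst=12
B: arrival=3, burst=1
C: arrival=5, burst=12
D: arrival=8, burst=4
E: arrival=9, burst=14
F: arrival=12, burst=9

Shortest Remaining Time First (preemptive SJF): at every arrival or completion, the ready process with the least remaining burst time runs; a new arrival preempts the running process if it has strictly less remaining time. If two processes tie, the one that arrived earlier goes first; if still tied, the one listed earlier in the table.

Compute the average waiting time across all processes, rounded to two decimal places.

10.50

Timeline: | idle 0-1 | A 1-3 | B 3-4 | A 4-8 | D 8-12 | A 12-18 | F 18-27 | C 27-39 | E 39-53 |
Completion: A=18  B=4  C=39  D=12  E=53  F=27
Turnaround (C−A): A=17  B=1  C=34  D=4  E=44  F=15
Waiting times: A=5, B=0, C=22, D=0, E=30, F=6
Average waiting = (5+0+22+0+30+6) / 6 = 63/6 = 10.50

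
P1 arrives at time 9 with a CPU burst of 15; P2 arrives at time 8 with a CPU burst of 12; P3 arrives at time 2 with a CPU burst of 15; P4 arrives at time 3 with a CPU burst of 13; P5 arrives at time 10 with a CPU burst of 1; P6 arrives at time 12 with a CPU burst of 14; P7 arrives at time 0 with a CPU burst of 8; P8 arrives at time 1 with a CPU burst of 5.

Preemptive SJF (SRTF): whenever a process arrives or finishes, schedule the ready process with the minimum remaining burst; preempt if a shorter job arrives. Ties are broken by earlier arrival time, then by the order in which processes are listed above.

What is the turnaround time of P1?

74

Gantt: | P7 0-1 | P8 1-6 | P7 6-10 | P5 10-11 | P7 11-14 | P2 14-26 | P4 26-39 | P6 39-53 | P3 53-68 | P1 68-83 |
Completion: P1=83  P2=26  P3=68  P4=39  P5=11  P6=53  P7=14  P8=6
Turnaround (C−A): P1=74  P2=18  P3=66  P4=36  P5=1  P6=41  P7=14  P8=5
Turnaround(P1) = completion − arrival = 83 − 9 = 74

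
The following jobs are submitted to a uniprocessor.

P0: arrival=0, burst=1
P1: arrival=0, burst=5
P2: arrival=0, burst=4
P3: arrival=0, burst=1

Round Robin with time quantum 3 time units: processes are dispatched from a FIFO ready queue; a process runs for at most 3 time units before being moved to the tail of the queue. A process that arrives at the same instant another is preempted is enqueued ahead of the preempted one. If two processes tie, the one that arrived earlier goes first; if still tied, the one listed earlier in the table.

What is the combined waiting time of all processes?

Gantt: | P0 0-1 | P1 1-4 | P2 4-7 | P3 7-8 | P1 8-10 | P2 10-11 |
Completion: P0=1  P1=10  P2=11  P3=8
Turnaround (C−A): P0=1  P1=10  P2=11  P3=8
Waiting = turnaround − burst: P0=0, P1=5, P2=7, P3=7
Total waiting = 0 + 5 + 7 + 7 = 19

19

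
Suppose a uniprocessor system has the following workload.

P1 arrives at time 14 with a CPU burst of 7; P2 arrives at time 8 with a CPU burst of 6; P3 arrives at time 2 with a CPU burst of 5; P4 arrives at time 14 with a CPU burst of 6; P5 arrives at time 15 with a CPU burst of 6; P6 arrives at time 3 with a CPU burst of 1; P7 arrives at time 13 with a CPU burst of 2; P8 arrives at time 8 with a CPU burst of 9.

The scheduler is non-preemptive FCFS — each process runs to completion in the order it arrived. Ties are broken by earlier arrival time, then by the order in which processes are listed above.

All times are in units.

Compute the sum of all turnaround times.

114

Schedule: | idle 0-2 | P3 2-7 | P6 7-8 | P2 8-14 | P8 14-23 | P7 23-25 | P1 25-32 | P4 32-38 | P5 38-44 |
Completion: P1=32  P2=14  P3=7  P4=38  P5=44  P6=8  P7=25  P8=23
Turnaround (C−A): P1=18  P2=6  P3=5  P4=24  P5=29  P6=5  P7=12  P8=15
Turnaround = completion − arrival: P1=18, P2=6, P3=5, P4=24, P5=29, P6=5, P7=12, P8=15
Total turnaround = 18 + 6 + 5 + 24 + 29 + 5 + 12 + 15 = 114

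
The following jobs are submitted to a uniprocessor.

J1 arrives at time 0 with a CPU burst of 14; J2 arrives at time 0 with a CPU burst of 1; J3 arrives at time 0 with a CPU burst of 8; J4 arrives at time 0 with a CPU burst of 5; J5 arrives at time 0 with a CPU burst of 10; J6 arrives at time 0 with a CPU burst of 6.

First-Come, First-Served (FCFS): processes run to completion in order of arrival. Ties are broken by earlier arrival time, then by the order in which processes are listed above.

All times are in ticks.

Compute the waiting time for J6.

Gantt: | J1 0-14 | J2 14-15 | J3 15-23 | J4 23-28 | J5 28-38 | J6 38-44 |
Completion: J1=14  J2=15  J3=23  J4=28  J5=38  J6=44
Waiting(J6) = turnaround − burst = 44 − 6 = 38

38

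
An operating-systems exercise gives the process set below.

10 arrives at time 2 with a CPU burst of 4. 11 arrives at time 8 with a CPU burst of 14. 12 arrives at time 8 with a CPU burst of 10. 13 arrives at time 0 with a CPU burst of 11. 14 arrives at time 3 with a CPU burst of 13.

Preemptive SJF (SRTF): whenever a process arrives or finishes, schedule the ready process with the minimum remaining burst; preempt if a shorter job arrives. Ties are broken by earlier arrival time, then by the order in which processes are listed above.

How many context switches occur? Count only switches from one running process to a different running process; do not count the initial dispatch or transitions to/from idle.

Gantt: | 13 0-2 | 10 2-6 | 13 6-15 | 12 15-25 | 14 25-38 | 11 38-52 |
Completion: 10=6  11=52  12=25  13=15  14=38

5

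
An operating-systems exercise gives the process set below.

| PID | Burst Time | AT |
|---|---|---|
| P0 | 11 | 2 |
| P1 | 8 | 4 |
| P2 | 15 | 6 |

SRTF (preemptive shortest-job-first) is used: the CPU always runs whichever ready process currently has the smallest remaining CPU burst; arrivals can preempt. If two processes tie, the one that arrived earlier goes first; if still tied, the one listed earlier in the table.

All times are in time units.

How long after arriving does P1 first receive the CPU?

0

Timeline: | idle 0-2 | P0 2-4 | P1 4-12 | P0 12-21 | P2 21-36 |
Completion: P0=21  P1=12  P2=36
Turnaround (C−A): P0=19  P1=8  P2=30
Response(P1) = first start − arrival = 4 − 4 = 0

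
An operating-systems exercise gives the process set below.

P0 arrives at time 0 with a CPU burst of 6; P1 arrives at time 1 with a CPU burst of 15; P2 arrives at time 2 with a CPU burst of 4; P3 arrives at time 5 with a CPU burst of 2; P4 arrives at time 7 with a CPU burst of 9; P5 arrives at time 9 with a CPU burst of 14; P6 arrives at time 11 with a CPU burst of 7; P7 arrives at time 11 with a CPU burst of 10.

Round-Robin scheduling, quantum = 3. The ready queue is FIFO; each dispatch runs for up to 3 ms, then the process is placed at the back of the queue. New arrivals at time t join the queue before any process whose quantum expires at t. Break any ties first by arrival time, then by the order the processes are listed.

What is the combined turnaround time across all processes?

Gantt: | P0 0-3 | P1 3-6 | P2 6-9 | P0 9-12 | P3 12-14 | P1 14-17 | P4 17-20 | P5 20-23 | P2 23-24 | P6 24-27 | P7 27-30 | P1 30-33 | P4 33-36 | P5 36-39 | P6 39-42 | P7 42-45 | P1 45-48 | P4 48-51 | P5 51-54 | P6 54-55 | P7 55-58 | P1 58-61 | P5 61-64 | P7 64-65 | P5 65-67 |
Completion: P0=12  P1=61  P2=24  P3=14  P4=51  P5=67  P6=55  P7=65
Turnaround = completion − arrival: P0=12, P1=60, P2=22, P3=9, P4=44, P5=58, P6=44, P7=54
Total turnaround = 12 + 60 + 22 + 9 + 44 + 58 + 44 + 54 = 303

303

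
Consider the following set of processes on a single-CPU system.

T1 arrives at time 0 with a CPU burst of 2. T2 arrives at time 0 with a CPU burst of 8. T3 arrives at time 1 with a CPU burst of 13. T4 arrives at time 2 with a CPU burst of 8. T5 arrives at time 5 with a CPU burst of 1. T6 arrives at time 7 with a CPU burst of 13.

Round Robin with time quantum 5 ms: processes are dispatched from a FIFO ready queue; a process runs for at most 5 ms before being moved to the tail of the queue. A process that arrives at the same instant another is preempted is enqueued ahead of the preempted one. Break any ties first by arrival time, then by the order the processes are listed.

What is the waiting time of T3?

Gantt: | T1 0-2 | T2 2-7 | T3 7-12 | T4 12-17 | T5 17-18 | T6 18-23 | T2 23-26 | T3 26-31 | T4 31-34 | T6 34-39 | T3 39-42 | T6 42-45 |
Completion: T1=2  T2=26  T3=42  T4=34  T5=18  T6=45
Waiting(T3) = turnaround − burst = 41 − 13 = 28

28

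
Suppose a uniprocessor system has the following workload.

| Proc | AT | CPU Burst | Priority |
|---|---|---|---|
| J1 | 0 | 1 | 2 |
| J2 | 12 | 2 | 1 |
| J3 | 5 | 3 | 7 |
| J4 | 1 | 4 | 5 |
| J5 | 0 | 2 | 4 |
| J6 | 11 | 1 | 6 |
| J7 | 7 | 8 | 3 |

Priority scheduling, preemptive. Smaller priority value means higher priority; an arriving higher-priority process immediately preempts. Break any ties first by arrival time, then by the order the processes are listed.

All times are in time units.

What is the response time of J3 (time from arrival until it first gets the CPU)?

Schedule: | J1 0-1 | J5 1-3 | J4 3-7 | J7 7-12 | J2 12-14 | J7 14-17 | J6 17-18 | J3 18-21 |
Completion: J1=1  J2=14  J3=21  J4=7  J5=3  J6=18  J7=17
Turnaround (C−A): J1=1  J2=2  J3=16  J4=6  J5=3  J6=7  J7=10
Response(J3) = first start − arrival = 18 − 5 = 13

13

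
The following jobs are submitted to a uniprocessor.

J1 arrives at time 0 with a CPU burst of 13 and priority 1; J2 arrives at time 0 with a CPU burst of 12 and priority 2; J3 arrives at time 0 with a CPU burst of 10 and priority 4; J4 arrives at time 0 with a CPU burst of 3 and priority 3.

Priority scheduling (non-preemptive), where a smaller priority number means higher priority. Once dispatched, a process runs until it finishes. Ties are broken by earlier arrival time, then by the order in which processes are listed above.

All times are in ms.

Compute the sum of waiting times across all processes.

66

Schedule: | J1 0-13 | J2 13-25 | J4 25-28 | J3 28-38 |
Completion: J1=13  J2=25  J3=38  J4=28
Waiting = turnaround − burst: J1=0, J2=13, J3=28, J4=25
Total waiting = 0 + 13 + 28 + 25 = 66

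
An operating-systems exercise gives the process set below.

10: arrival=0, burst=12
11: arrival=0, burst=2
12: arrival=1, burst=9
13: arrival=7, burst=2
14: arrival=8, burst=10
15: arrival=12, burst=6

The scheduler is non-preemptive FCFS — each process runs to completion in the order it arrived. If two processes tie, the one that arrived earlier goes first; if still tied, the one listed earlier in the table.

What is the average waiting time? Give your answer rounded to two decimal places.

13.50

Timeline: | 10 0-12 | 11 12-14 | 12 14-23 | 13 23-25 | 14 25-35 | 15 35-41 |
Completion: 10=12  11=14  12=23  13=25  14=35  15=41
Waiting times: 10=0, 11=12, 12=13, 13=16, 14=17, 15=23
Average waiting = (0+12+13+16+17+23) / 6 = 81/6 = 13.50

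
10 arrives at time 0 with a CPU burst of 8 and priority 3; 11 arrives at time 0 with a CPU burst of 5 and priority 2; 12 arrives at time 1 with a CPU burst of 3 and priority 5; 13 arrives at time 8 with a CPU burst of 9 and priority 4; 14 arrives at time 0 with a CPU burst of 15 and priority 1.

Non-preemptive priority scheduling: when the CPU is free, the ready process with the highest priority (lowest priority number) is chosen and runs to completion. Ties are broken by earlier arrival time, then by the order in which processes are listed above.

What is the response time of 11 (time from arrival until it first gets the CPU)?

Gantt: | 14 0-15 | 11 15-20 | 10 20-28 | 13 28-37 | 12 37-40 |
Completion: 10=28  11=20  12=40  13=37  14=15
Response(11) = first start − arrival = 15 − 0 = 15

15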